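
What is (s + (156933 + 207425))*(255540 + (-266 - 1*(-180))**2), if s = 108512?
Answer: 124334546320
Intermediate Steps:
(s + (156933 + 207425))*(255540 + (-266 - 1*(-180))**2) = (108512 + (156933 + 207425))*(255540 + (-266 - 1*(-180))**2) = (108512 + 364358)*(255540 + (-266 + 180)**2) = 472870*(255540 + (-86)**2) = 472870*(255540 + 7396) = 472870*262936 = 124334546320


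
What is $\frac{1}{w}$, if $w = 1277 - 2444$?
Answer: $- \frac{1}{1167} \approx -0.0008569$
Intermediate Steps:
$w = -1167$ ($w = 1277 - 2444 = -1167$)
$\frac{1}{w} = \frac{1}{-1167} = - \frac{1}{1167}$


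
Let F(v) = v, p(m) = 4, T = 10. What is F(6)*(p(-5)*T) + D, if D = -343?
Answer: -103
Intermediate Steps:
F(6)*(p(-5)*T) + D = 6*(4*10) - 343 = 6*40 - 343 = 240 - 343 = -103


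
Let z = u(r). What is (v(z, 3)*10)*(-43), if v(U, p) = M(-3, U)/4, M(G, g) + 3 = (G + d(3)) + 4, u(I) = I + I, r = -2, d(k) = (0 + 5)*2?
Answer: -860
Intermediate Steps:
d(k) = 10 (d(k) = 5*2 = 10)
u(I) = 2*I
z = -4 (z = 2*(-2) = -4)
M(G, g) = 11 + G (M(G, g) = -3 + ((G + 10) + 4) = -3 + ((10 + G) + 4) = -3 + (14 + G) = 11 + G)
v(U, p) = 2 (v(U, p) = (11 - 3)/4 = 8*(¼) = 2)
(v(z, 3)*10)*(-43) = (2*10)*(-43) = 20*(-43) = -860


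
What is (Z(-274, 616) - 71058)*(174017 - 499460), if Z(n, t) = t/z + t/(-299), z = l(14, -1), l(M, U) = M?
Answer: 6910392224286/299 ≈ 2.3112e+10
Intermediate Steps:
z = 14
Z(n, t) = 285*t/4186 (Z(n, t) = t/14 + t/(-299) = t*(1/14) + t*(-1/299) = t/14 - t/299 = 285*t/4186)
(Z(-274, 616) - 71058)*(174017 - 499460) = ((285/4186)*616 - 71058)*(174017 - 499460) = (12540/299 - 71058)*(-325443) = -21233802/299*(-325443) = 6910392224286/299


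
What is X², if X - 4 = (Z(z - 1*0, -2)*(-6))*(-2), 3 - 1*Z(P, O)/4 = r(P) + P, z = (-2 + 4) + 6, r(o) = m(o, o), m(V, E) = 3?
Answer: 144400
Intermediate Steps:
r(o) = 3
z = 8 (z = 2 + 6 = 8)
Z(P, O) = -4*P (Z(P, O) = 12 - 4*(3 + P) = 12 + (-12 - 4*P) = -4*P)
X = -380 (X = 4 + (-4*(8 - 1*0)*(-6))*(-2) = 4 + (-4*(8 + 0)*(-6))*(-2) = 4 + (-4*8*(-6))*(-2) = 4 - 32*(-6)*(-2) = 4 + 192*(-2) = 4 - 384 = -380)
X² = (-380)² = 144400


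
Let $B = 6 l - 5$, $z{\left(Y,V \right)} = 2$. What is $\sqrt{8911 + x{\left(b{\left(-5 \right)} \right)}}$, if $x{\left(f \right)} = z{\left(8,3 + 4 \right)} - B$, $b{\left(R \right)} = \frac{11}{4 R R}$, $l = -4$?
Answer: $\sqrt{8942} \approx 94.562$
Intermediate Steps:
$b{\left(R \right)} = \frac{11}{4 R^{2}}$
$B = -29$ ($B = 6 \left(-4\right) - 5 = -24 - 5 = -29$)
$x{\left(f \right)} = 31$ ($x{\left(f \right)} = 2 - -29 = 2 + 29 = 31$)
$\sqrt{8911 + x{\left(b{\left(-5 \right)} \right)}} = \sqrt{8911 + 31} = \sqrt{8942}$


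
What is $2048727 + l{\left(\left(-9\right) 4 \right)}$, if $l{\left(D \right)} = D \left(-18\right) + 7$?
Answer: $2049382$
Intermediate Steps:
$l{\left(D \right)} = 7 - 18 D$ ($l{\left(D \right)} = - 18 D + 7 = 7 - 18 D$)
$2048727 + l{\left(\left(-9\right) 4 \right)} = 2048727 - \left(-7 + 18 \left(\left(-9\right) 4\right)\right) = 2048727 + \left(7 - -648\right) = 2048727 + \left(7 + 648\right) = 2048727 + 655 = 2049382$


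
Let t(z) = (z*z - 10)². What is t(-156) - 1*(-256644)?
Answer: 592010920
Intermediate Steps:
t(z) = (-10 + z²)² (t(z) = (z² - 10)² = (-10 + z²)²)
t(-156) - 1*(-256644) = (-10 + (-156)²)² - 1*(-256644) = (-10 + 24336)² + 256644 = 24326² + 256644 = 591754276 + 256644 = 592010920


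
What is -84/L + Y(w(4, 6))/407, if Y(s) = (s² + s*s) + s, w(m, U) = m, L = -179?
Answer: 40632/72853 ≈ 0.55773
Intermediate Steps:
Y(s) = s + 2*s² (Y(s) = (s² + s²) + s = 2*s² + s = s + 2*s²)
-84/L + Y(w(4, 6))/407 = -84/(-179) + (4*(1 + 2*4))/407 = -84*(-1/179) + (4*(1 + 8))*(1/407) = 84/179 + (4*9)*(1/407) = 84/179 + 36*(1/407) = 84/179 + 36/407 = 40632/72853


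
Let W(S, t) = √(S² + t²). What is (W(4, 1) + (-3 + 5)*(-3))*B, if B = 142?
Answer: -852 + 142*√17 ≈ -266.52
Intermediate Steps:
(W(4, 1) + (-3 + 5)*(-3))*B = (√(4² + 1²) + (-3 + 5)*(-3))*142 = (√(16 + 1) + 2*(-3))*142 = (√17 - 6)*142 = (-6 + √17)*142 = -852 + 142*√17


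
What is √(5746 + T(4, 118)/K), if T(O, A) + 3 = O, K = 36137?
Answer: 3*√833733602979/36137 ≈ 75.802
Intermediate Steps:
T(O, A) = -3 + O
√(5746 + T(4, 118)/K) = √(5746 + (-3 + 4)/36137) = √(5746 + 1*(1/36137)) = √(5746 + 1/36137) = √(207643203/36137) = 3*√833733602979/36137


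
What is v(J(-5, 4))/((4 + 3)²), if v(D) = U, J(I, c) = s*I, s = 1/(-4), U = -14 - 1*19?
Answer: -33/49 ≈ -0.67347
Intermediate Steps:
U = -33 (U = -14 - 19 = -33)
s = -¼ ≈ -0.25000
J(I, c) = -I/4
v(D) = -33
v(J(-5, 4))/((4 + 3)²) = -33/(4 + 3)² = -33/7² = -33/49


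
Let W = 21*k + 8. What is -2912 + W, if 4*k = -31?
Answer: -12267/4 ≈ -3066.8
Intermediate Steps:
k = -31/4 (k = (1/4)*(-31) = -31/4 ≈ -7.7500)
W = -619/4 (W = 21*(-31/4) + 8 = -651/4 + 8 = -619/4 ≈ -154.75)
-2912 + W = -2912 - 619/4 = -12267/4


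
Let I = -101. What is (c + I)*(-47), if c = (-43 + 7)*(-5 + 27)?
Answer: 41971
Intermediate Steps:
c = -792 (c = -36*22 = -792)
(c + I)*(-47) = (-792 - 101)*(-47) = -893*(-47) = 41971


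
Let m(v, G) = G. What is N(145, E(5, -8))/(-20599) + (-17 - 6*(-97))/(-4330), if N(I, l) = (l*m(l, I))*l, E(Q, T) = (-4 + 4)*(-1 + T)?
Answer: -113/866 ≈ -0.13049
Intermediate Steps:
E(Q, T) = 0 (E(Q, T) = 0*(-1 + T) = 0)
N(I, l) = I*l² (N(I, l) = (l*I)*l = (I*l)*l = I*l²)
N(145, E(5, -8))/(-20599) + (-17 - 6*(-97))/(-4330) = (145*0²)/(-20599) + (-17 - 6*(-97))/(-4330) = (145*0)*(-1/20599) + (-17 + 582)*(-1/4330) = 0*(-1/20599) + 565*(-1/4330) = 0 - 113/866 = -113/866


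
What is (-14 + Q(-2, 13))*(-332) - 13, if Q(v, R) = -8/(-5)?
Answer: 20519/5 ≈ 4103.8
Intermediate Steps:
Q(v, R) = 8/5 (Q(v, R) = -8*(-⅕) = 8/5)
(-14 + Q(-2, 13))*(-332) - 13 = (-14 + 8/5)*(-332) - 13 = -62/5*(-332) - 13 = 20584/5 - 13 = 20519/5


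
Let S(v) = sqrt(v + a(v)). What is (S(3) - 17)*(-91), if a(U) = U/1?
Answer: 1547 - 91*sqrt(6) ≈ 1324.1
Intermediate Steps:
a(U) = U (a(U) = U*1 = U)
S(v) = sqrt(2)*sqrt(v) (S(v) = sqrt(v + v) = sqrt(2*v) = sqrt(2)*sqrt(v))
(S(3) - 17)*(-91) = (sqrt(2)*sqrt(3) - 17)*(-91) = (sqrt(6) - 17)*(-91) = (-17 + sqrt(6))*(-91) = 1547 - 91*sqrt(6)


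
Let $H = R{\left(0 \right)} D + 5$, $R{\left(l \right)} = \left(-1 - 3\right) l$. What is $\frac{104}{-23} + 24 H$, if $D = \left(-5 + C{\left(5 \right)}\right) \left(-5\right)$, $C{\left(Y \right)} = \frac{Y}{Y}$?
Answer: $\frac{2656}{23} \approx 115.48$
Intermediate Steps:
$C{\left(Y \right)} = 1$
$D = 20$ ($D = \left(-5 + 1\right) \left(-5\right) = \left(-4\right) \left(-5\right) = 20$)
$R{\left(l \right)} = - 4 l$
$H = 5$ ($H = \left(-4\right) 0 \cdot 20 + 5 = 0 \cdot 20 + 5 = 0 + 5 = 5$)
$\frac{104}{-23} + 24 H = \frac{104}{-23} + 24 \cdot 5 = 104 \left(- \frac{1}{23}\right) + 120 = - \frac{104}{23} + 120 = \frac{2656}{23}$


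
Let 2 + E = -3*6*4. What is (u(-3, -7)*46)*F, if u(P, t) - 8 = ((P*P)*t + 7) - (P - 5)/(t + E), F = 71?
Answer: -12724336/81 ≈ -1.5709e+5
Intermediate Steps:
E = -74 (E = -2 - 3*6*4 = -2 - 18*4 = -2 - 72 = -74)
u(P, t) = 15 + t*P² - (-5 + P)/(-74 + t) (u(P, t) = 8 + (((P*P)*t + 7) - (P - 5)/(t - 74)) = 8 + ((P²*t + 7) - (-5 + P)/(-74 + t)) = 8 + ((t*P² + 7) - (-5 + P)/(-74 + t)) = 8 + ((7 + t*P²) - (-5 + P)/(-74 + t)) = 8 + (7 + t*P² - (-5 + P)/(-74 + t)) = 15 + t*P² - (-5 + P)/(-74 + t))
(u(-3, -7)*46)*F = (((-1105 - 1*(-3) + 15*(-7) + (-3)²*(-7)² - 74*(-7)*(-3)²)/(-74 - 7))*46)*71 = (((-1105 + 3 - 105 + 9*49 - 74*(-7)*9)/(-81))*46)*71 = (-(-1105 + 3 - 105 + 441 + 4662)/81*46)*71 = (-1/81*3896*46)*71 = -3896/81*46*71 = -179216/81*71 = -12724336/81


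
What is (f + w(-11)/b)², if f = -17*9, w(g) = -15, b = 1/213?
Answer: 11209104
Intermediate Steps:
b = 1/213 ≈ 0.0046948
f = -153
(f + w(-11)/b)² = (-153 - 15/1/213)² = (-153 - 15*213)² = (-153 - 3195)² = (-3348)² = 11209104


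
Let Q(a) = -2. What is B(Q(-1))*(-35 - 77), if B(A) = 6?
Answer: -672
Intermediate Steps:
B(Q(-1))*(-35 - 77) = 6*(-35 - 77) = 6*(-112) = -672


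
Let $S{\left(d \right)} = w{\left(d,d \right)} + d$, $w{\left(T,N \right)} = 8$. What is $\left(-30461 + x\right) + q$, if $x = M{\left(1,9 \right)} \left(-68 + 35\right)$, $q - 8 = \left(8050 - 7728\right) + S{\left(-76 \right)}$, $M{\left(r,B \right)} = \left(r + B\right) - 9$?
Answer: $-30232$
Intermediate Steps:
$M{\left(r,B \right)} = -9 + B + r$ ($M{\left(r,B \right)} = \left(B + r\right) - 9 = -9 + B + r$)
$S{\left(d \right)} = 8 + d$
$q = 262$ ($q = 8 + \left(\left(8050 - 7728\right) + \left(8 - 76\right)\right) = 8 + \left(322 - 68\right) = 8 + 254 = 262$)
$x = -33$ ($x = \left(-9 + 9 + 1\right) \left(-68 + 35\right) = 1 \left(-33\right) = -33$)
$\left(-30461 + x\right) + q = \left(-30461 - 33\right) + 262 = -30494 + 262 = -30232$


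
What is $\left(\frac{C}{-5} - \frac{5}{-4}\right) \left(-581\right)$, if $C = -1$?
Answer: $- \frac{16849}{20} \approx -842.45$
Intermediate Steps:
$\left(\frac{C}{-5} - \frac{5}{-4}\right) \left(-581\right) = \left(- \frac{1}{-5} - \frac{5}{-4}\right) \left(-581\right) = \left(\left(-1\right) \left(- \frac{1}{5}\right) - - \frac{5}{4}\right) \left(-581\right) = \left(\frac{1}{5} + \frac{5}{4}\right) \left(-581\right) = \frac{29}{20} \left(-581\right) = - \frac{16849}{20}$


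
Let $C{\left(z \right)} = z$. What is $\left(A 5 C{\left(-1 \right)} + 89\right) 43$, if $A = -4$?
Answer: $4687$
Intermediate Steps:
$\left(A 5 C{\left(-1 \right)} + 89\right) 43 = \left(\left(-4\right) 5 \left(-1\right) + 89\right) 43 = \left(\left(-20\right) \left(-1\right) + 89\right) 43 = \left(20 + 89\right) 43 = 109 \cdot 43 = 4687$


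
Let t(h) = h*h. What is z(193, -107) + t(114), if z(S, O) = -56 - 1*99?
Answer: 12841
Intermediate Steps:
z(S, O) = -155 (z(S, O) = -56 - 99 = -155)
t(h) = h²
z(193, -107) + t(114) = -155 + 114² = -155 + 12996 = 12841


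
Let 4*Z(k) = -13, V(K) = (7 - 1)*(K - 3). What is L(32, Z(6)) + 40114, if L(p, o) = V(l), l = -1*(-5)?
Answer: 40126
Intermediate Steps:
l = 5
V(K) = -18 + 6*K (V(K) = 6*(-3 + K) = -18 + 6*K)
Z(k) = -13/4 (Z(k) = (1/4)*(-13) = -13/4)
L(p, o) = 12 (L(p, o) = -18 + 6*5 = -18 + 30 = 12)
L(32, Z(6)) + 40114 = 12 + 40114 = 40126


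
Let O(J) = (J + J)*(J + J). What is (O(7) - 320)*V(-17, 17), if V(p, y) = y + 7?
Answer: -2976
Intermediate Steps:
V(p, y) = 7 + y
O(J) = 4*J**2 (O(J) = (2*J)*(2*J) = 4*J**2)
(O(7) - 320)*V(-17, 17) = (4*7**2 - 320)*(7 + 17) = (4*49 - 320)*24 = (196 - 320)*24 = -124*24 = -2976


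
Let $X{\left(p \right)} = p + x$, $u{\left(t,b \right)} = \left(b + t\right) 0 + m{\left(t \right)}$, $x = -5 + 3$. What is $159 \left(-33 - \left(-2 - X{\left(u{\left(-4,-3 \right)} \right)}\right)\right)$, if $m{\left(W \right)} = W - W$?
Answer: $-5247$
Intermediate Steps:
$m{\left(W \right)} = 0$
$x = -2$
$u{\left(t,b \right)} = 0$ ($u{\left(t,b \right)} = \left(b + t\right) 0 + 0 = 0 + 0 = 0$)
$X{\left(p \right)} = -2 + p$ ($X{\left(p \right)} = p - 2 = -2 + p$)
$159 \left(-33 - \left(-2 - X{\left(u{\left(-4,-3 \right)} \right)}\right)\right) = 159 \left(-33 + \left(\left(\left(-2 + 0\right) + 54\right) - 52\right)\right) = 159 \left(-33 + \left(\left(-2 + 54\right) - 52\right)\right) = 159 \left(-33 + \left(52 - 52\right)\right) = 159 \left(-33 + 0\right) = 159 \left(-33\right) = -5247$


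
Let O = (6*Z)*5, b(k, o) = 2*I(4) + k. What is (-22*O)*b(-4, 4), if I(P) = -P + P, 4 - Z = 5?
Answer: -2640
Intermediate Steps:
Z = -1 (Z = 4 - 1*5 = 4 - 5 = -1)
I(P) = 0
b(k, o) = k (b(k, o) = 2*0 + k = 0 + k = k)
O = -30 (O = (6*(-1))*5 = -6*5 = -30)
(-22*O)*b(-4, 4) = -22*(-30)*(-4) = 660*(-4) = -2640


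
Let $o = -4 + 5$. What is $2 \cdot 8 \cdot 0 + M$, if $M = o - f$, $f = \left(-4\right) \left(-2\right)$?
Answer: $-7$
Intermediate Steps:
$o = 1$
$f = 8$
$M = -7$ ($M = 1 - 8 = -7$)
$2 \cdot 8 \cdot 0 + M = 2 \cdot 8 \cdot 0 - 7 = 16 \cdot 0 - 7 = 0 - 7 = -7$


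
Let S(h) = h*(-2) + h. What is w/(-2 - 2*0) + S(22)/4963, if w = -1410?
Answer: 3498893/4963 ≈ 705.00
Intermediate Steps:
S(h) = -h (S(h) = -2*h + h = -h)
w/(-2 - 2*0) + S(22)/4963 = -1410/(-2 - 2*0) - 1*22/4963 = -1410/(-2 + 0) - 22*1/4963 = -1410/(-2) - 22/4963 = -1410*(-½) - 22/4963 = 705 - 22/4963 = 3498893/4963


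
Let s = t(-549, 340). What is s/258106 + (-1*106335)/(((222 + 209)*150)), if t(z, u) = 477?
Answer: -456914391/278109215 ≈ -1.6429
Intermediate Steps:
s = 477
s/258106 + (-1*106335)/(((222 + 209)*150)) = 477/258106 + (-1*106335)/(((222 + 209)*150)) = 477*(1/258106) - 106335/(431*150) = 477/258106 - 106335/64650 = 477/258106 - 106335*1/64650 = 477/258106 - 7089/4310 = -456914391/278109215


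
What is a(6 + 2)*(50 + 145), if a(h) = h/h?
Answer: 195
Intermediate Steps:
a(h) = 1
a(6 + 2)*(50 + 145) = 1*(50 + 145) = 1*195 = 195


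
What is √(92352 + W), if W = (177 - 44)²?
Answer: √110041 ≈ 331.72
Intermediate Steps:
W = 17689 (W = 133² = 17689)
√(92352 + W) = √(92352 + 17689) = √110041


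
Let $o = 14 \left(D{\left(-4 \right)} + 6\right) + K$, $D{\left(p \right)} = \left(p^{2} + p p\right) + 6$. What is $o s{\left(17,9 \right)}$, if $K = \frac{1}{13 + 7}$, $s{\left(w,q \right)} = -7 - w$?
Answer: $- \frac{73926}{5} \approx -14785.0$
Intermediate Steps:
$D{\left(p \right)} = 6 + 2 p^{2}$ ($D{\left(p \right)} = \left(p^{2} + p^{2}\right) + 6 = 2 p^{2} + 6 = 6 + 2 p^{2}$)
$K = \frac{1}{20} \approx 0.05$
$o = \frac{12321}{20}$ ($o = 14 \left(\left(6 + 2 \left(-4\right)^{2}\right) + 6\right) + \frac{1}{20} = 14 \left(\left(6 + 2 \cdot 16\right) + 6\right) + \frac{1}{20} = 14 \left(\left(6 + 32\right) + 6\right) + \frac{1}{20} = 14 \left(38 + 6\right) + \frac{1}{20} = 14 \cdot 44 + \frac{1}{20} = 616 + \frac{1}{20} = \frac{12321}{20} \approx 616.05$)
$o s{\left(17,9 \right)} = \frac{12321 \left(-7 - 17\right)}{20} = \frac{12321}{20} \left(-24\right) = - \frac{73926}{5}$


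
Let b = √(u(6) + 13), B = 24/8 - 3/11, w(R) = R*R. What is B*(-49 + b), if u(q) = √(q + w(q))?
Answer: -1470/11 + 30*√(13 + √42)/11 ≈ -121.60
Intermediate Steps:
w(R) = R²
u(q) = √(q + q²)
B = 30/11 (B = 24*(⅛) - 3*1/11 = 3 - 3/11 = 30/11 ≈ 2.7273)
b = √(13 + √42) (b = √(√(6*(1 + 6)) + 13) = √(√(6*7) + 13) = √(√42 + 13) = √(13 + √42) ≈ 4.4137)
B*(-49 + b) = 30*(-49 + √(13 + √42))/11 = -1470/11 + 30*√(13 + √42)/11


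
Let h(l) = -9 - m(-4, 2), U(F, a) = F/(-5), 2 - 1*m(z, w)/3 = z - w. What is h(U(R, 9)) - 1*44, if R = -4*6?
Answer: -77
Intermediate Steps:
R = -24
m(z, w) = 6 - 3*z + 3*w (m(z, w) = 6 - 3*(z - w) = 6 + (-3*z + 3*w) = 6 - 3*z + 3*w)
U(F, a) = -F/5 (U(F, a) = F*(-1/5) = -F/5)
h(l) = -33 (h(l) = -9 - (6 - 3*(-4) + 3*2) = -9 - (6 + 12 + 6) = -9 - 1*24 = -9 - 24 = -33)
h(U(R, 9)) - 1*44 = -33 - 1*44 = -33 - 44 = -77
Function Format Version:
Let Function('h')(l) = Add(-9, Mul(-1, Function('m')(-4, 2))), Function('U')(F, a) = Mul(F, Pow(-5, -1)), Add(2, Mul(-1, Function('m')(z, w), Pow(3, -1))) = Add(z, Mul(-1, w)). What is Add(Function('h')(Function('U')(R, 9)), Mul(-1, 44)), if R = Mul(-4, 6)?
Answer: -77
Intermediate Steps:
R = -24
Function('m')(z, w) = Add(6, Mul(-3, z), Mul(3, w)) (Function('m')(z, w) = Add(6, Mul(-3, Add(z, Mul(-1, w)))) = Add(6, Add(Mul(-3, z), Mul(3, w))) = Add(6, Mul(-3, z), Mul(3, w)))
Function('U')(F, a) = Mul(Rational(-1, 5), F) (Function('U')(F, a) = Mul(F, Rational(-1, 5)) = Mul(Rational(-1, 5), F))
Function('h')(l) = -33 (Function('h')(l) = Add(-9, Mul(-1, Add(6, Mul(-3, -4), Mul(3, 2)))) = Add(-9, Mul(-1, Add(6, 12, 6))) = Add(-9, Mul(-1, 24)) = Add(-9, -24) = -33)
Add(Function('h')(Function('U')(R, 9)), Mul(-1, 44)) = Add(-33, Mul(-1, 44)) = Add(-33, -44) = -77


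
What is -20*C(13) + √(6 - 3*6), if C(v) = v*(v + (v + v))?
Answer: -10140 + 2*I*√3 ≈ -10140.0 + 3.4641*I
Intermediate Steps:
C(v) = 3*v² (C(v) = v*(v + 2*v) = v*(3*v) = 3*v²)
-20*C(13) + √(6 - 3*6) = -60*13² + √(6 - 3*6) = -60*169 + √(6 - 18) = -20*507 + √(-12) = -10140 + 2*I*√3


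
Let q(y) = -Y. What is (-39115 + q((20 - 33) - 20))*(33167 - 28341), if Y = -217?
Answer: -187721748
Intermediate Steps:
q(y) = 217 (q(y) = -1*(-217) = 217)
(-39115 + q((20 - 33) - 20))*(33167 - 28341) = (-39115 + 217)*(33167 - 28341) = -38898*4826 = -187721748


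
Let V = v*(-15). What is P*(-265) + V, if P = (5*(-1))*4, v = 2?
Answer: 5270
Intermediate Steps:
P = -20 (P = -5*4 = -20)
V = -30 (V = 2*(-15) = -30)
P*(-265) + V = -20*(-265) - 30 = 5300 - 30 = 5270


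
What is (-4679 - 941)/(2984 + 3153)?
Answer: -5620/6137 ≈ -0.91576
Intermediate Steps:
(-4679 - 941)/(2984 + 3153) = -5620/6137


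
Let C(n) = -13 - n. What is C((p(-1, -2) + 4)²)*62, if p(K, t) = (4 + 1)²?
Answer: -52948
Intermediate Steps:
p(K, t) = 25 (p(K, t) = 5² = 25)
C((p(-1, -2) + 4)²)*62 = (-13 - (25 + 4)²)*62 = (-13 - 1*29²)*62 = (-13 - 1*841)*62 = (-13 - 841)*62 = -854*62 = -52948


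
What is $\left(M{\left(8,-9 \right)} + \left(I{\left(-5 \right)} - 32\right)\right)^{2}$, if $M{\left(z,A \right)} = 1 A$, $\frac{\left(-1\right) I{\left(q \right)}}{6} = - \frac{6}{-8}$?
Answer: $\frac{8281}{4} \approx 2070.3$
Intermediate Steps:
$I{\left(q \right)} = - \frac{9}{2}$ ($I{\left(q \right)} = - 6 \left(- \frac{6}{-8}\right) = - 6 \left(\left(-6\right) \left(- \frac{1}{8}\right)\right) = \left(-6\right) \frac{3}{4} = - \frac{9}{2}$)
$M{\left(z,A \right)} = A$
$\left(M{\left(8,-9 \right)} + \left(I{\left(-5 \right)} - 32\right)\right)^{2} = \left(-9 - \frac{73}{2}\right)^{2} = \left(- \frac{91}{2}\right)^{2} = \frac{8281}{4}$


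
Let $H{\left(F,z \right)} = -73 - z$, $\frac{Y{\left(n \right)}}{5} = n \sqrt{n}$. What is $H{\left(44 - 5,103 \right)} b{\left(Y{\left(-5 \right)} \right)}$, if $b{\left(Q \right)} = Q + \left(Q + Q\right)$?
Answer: $13200 i \sqrt{5} \approx 29516.0 i$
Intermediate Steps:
$Y{\left(n \right)} = 5 n^{\frac{3}{2}}$ ($Y{\left(n \right)} = 5 n \sqrt{n} = 5 n^{\frac{3}{2}}$)
$b{\left(Q \right)} = 3 Q$ ($b{\left(Q \right)} = Q + 2 Q = 3 Q$)
$H{\left(44 - 5,103 \right)} b{\left(Y{\left(-5 \right)} \right)} = \left(-73 - 103\right) 3 \cdot 5 \left(-5\right)^{\frac{3}{2}} = \left(-73 - 103\right) 3 \cdot 5 \left(- 5 i \sqrt{5}\right) = - 176 \cdot 3 \left(- 25 i \sqrt{5}\right) = - 176 \left(- 75 i \sqrt{5}\right) = 13200 i \sqrt{5}$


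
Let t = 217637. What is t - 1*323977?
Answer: -106340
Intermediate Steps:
t - 1*323977 = 217637 - 1*323977 = 217637 - 323977 = -106340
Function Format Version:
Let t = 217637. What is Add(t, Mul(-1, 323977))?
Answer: -106340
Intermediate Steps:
Add(t, Mul(-1, 323977)) = Add(217637, Mul(-1, 323977)) = Add(217637, -323977) = -106340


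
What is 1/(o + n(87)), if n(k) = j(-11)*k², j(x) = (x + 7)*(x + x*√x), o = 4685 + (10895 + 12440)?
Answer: 7522/28133420529 - 9251*I*√11/37511227372 ≈ 2.6737e-7 - 8.1794e-7*I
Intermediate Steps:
o = 28020 (o = 4685 + 23335 = 28020)
j(x) = (7 + x)*(x + x^(3/2))
n(k) = k²*(44 + 44*I*√11) (n(k) = ((-11)² + (-11)^(5/2) + 7*(-11) + 7*(-11)^(3/2))*k² = (121 + 121*I*√11 - 77 + 7*(-11*I*√11))*k² = (121 + 121*I*√11 - 77 - 77*I*√11)*k² = (44 + 44*I*√11)*k² = k²*(44 + 44*I*√11))
1/(o + n(87)) = 1/(28020 + 44*87²*(1 + I*√11)) = 1/(28020 + 44*7569*(1 + I*√11)) = 1/(28020 + (333036 + 333036*I*√11)) = 1/(361056 + 333036*I*√11)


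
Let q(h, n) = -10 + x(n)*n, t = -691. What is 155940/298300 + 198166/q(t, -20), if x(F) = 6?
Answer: -295463228/193895 ≈ -1523.8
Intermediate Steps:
q(h, n) = -10 + 6*n
155940/298300 + 198166/q(t, -20) = 155940/298300 + 198166/(-10 + 6*(-20)) = 155940*(1/298300) + 198166/(-10 - 120) = 7797/14915 + 198166/(-130) = 7797/14915 + 198166*(-1/130) = 7797/14915 - 99083/65 = -295463228/193895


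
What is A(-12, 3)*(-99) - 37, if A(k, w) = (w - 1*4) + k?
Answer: 1250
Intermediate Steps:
A(k, w) = -4 + k + w (A(k, w) = (w - 4) + k = (-4 + w) + k = -4 + k + w)
A(-12, 3)*(-99) - 37 = (-4 - 12 + 3)*(-99) - 37 = -13*(-99) - 37 = 1287 - 37 = 1250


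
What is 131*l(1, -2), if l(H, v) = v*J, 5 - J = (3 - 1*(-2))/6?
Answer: -3275/3 ≈ -1091.7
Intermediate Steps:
J = 25/6 (J = 5 - (3 - 1*(-2))/6 = 5 - (3 + 2)/6 = 5 - 5/6 = 25/6 ≈ 4.1667)
l(H, v) = 25*v/6 (l(H, v) = v*(25/6) = 25*v/6)
131*l(1, -2) = 131*((25/6)*(-2)) = 131*(-25/3) = -3275/3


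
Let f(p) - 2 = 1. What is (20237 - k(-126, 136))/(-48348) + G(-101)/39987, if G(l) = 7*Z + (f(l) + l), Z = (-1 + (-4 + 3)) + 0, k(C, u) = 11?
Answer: -45232891/107405082 ≈ -0.42114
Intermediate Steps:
f(p) = 3 (f(p) = 2 + 1 = 3)
Z = -2 (Z = (-1 - 1) + 0 = -2 + 0 = -2)
G(l) = -11 + l (G(l) = 7*(-2) + (3 + l) = -14 + (3 + l) = -11 + l)
(20237 - k(-126, 136))/(-48348) + G(-101)/39987 = (20237 - 1*11)/(-48348) + (-11 - 101)/39987 = (20237 - 11)*(-1/48348) - 112*1/39987 = 20226*(-1/48348) - 112/39987 = -3371/8058 - 112/39987 = -45232891/107405082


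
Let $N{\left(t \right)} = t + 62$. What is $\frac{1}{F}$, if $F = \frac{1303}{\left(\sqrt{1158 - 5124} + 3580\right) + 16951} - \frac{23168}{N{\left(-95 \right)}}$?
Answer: $\frac{322304251143765}{226297572742097233} + \frac{1418967 i \sqrt{3966}}{226297572742097233} \approx 0.0014242 + 3.9488 \cdot 10^{-10} i$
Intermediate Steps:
$N{\left(t \right)} = 62 + t$
$F = \frac{23168}{33} + \frac{1303}{20531 + i \sqrt{3966}}$ ($F = \frac{1303}{\left(\sqrt{1158 - 5124} + 3580\right) + 16951} - \frac{23168}{62 - 95} = \frac{1303}{\left(\sqrt{-3966} + 3580\right) + 16951} - \frac{23168}{-33} = \frac{1303}{\left(i \sqrt{3966} + 3580\right) + 16951} - - \frac{23168}{33} = \frac{1303}{\left(3580 + i \sqrt{3966}\right) + 16951} + \frac{23168}{33} = \frac{1303}{20531 + i \sqrt{3966}} + \frac{23168}{33} = \frac{23168}{33} + \frac{1303}{20531 + i \sqrt{3966}} \approx 702.12 - 0.00019467 i$)
$\frac{1}{F} = \frac{1}{\frac{9766795489205}{13910355591} - \frac{1303 i \sqrt{3966}}{421525927}}$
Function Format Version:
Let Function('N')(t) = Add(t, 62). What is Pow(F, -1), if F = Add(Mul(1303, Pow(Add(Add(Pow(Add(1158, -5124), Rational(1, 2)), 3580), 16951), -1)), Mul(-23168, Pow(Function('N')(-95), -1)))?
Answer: Add(Rational(322304251143765, 226297572742097233), Mul(Rational(1418967, 226297572742097233), I, Pow(3966, Rational(1, 2)))) ≈ Add(0.0014242, Mul(3.9488e-10, I))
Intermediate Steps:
Function('N')(t) = Add(62, t)
F = Add(Rational(23168, 33), Mul(1303, Pow(Add(20531, Mul(I, Pow(3966, Rational(1, 2)))), -1))) (F = Add(Mul(1303, Pow(Add(Add(Pow(Add(1158, -5124), Rational(1, 2)), 3580), 16951), -1)), Mul(-23168, Pow(Add(62, -95), -1))) = Add(Mul(1303, Pow(Add(Add(Pow(-3966, Rational(1, 2)), 3580), 16951), -1)), Mul(-23168, Pow(-33, -1))) = Add(Mul(1303, Pow(Add(Add(Mul(I, Pow(3966, Rational(1, 2))), 3580), 16951), -1)), Mul(-23168, Rational(-1, 33))) = Add(Mul(1303, Pow(Add(Add(3580, Mul(I, Pow(3966, Rational(1, 2)))), 16951), -1)), Rational(23168, 33)) = Add(Mul(1303, Pow(Add(20531, Mul(I, Pow(3966, Rational(1, 2)))), -1)), Rational(23168, 33)) = Add(Rational(23168, 33), Mul(1303, Pow(Add(20531, Mul(I, Pow(3966, Rational(1, 2)))), -1))) ≈ Add(702.12, Mul(-0.00019467, I)))
Pow(F, -1) = Pow(Add(Rational(9766795489205, 13910355591), Mul(Rational(-1303, 421525927), I, Pow(3966, Rational(1, 2)))), -1)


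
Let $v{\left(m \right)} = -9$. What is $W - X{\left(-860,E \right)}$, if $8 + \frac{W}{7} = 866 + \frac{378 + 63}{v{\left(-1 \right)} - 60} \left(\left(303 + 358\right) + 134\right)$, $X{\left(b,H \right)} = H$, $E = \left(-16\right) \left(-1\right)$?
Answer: $- \frac{680285}{23} \approx -29578.0$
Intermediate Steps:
$E = 16$
$W = - \frac{679917}{23}$ ($W = -56 + 7 \left(866 + \frac{378 + 63}{-9 - 60} \left(\left(303 + 358\right) + 134\right)\right) = -56 + 7 \left(866 + \frac{441}{-69} \left(661 + 134\right)\right) = -56 + 7 \left(866 + 441 \left(- \frac{1}{69}\right) 795\right) = -56 + 7 \left(866 - \frac{116865}{23}\right) = -56 + 7 \left(- \frac{96947}{23}\right) = -56 - \frac{678629}{23} = - \frac{679917}{23} \approx -29562.0$)
$W - X{\left(-860,E \right)} = - \frac{679917}{23} - 16 = - \frac{680285}{23}$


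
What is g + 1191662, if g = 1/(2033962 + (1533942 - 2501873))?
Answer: 1270348633523/1066031 ≈ 1.1917e+6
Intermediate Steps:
g = 1/1066031 (g = 1/(2033962 - 967931) = 1/1066031 ≈ 9.3806e-7)
g + 1191662 = 1/1066031 + 1191662 = 1270348633523/1066031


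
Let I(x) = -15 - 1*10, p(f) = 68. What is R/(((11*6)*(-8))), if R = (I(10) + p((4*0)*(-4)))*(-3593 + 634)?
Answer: 11567/48 ≈ 240.98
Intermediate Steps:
I(x) = -25 (I(x) = -15 - 10 = -25)
R = -127237 (R = (-25 + 68)*(-3593 + 634) = 43*(-2959) = -127237)
R/(((11*6)*(-8))) = -127237/((11*6)*(-8)) = -127237/(66*(-8)) = -127237/(-528) = -127237*(-1/528) = 11567/48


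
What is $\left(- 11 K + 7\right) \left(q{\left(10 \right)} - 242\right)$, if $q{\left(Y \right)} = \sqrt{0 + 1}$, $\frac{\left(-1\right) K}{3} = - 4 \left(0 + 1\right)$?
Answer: $30125$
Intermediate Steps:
$K = 12$ ($K = - 3 \left(- 4 \left(0 + 1\right)\right) = - 3 \left(\left(-4\right) 1\right) = \left(-3\right) \left(-4\right) = 12$)
$q{\left(Y \right)} = 1$ ($q{\left(Y \right)} = \sqrt{1} = 1$)
$\left(- 11 K + 7\right) \left(q{\left(10 \right)} - 242\right) = \left(\left(-11\right) 12 + 7\right) \left(1 - 242\right) = \left(-132 + 7\right) \left(-241\right) = \left(-125\right) \left(-241\right) = 30125$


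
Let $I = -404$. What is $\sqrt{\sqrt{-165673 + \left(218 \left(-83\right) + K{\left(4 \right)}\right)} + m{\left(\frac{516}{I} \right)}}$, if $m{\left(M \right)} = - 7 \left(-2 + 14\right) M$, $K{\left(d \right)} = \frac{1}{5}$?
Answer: $\frac{\sqrt{27360900 + 51005 i \sqrt{4594170}}}{505} \approx 16.571 + 12.935 i$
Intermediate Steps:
$K{\left(d \right)} = \frac{1}{5}$
$m{\left(M \right)} = - 84 M$ ($m{\left(M \right)} = \left(-7\right) 12 M = - 84 M$)
$\sqrt{\sqrt{-165673 + \left(218 \left(-83\right) + K{\left(4 \right)}\right)} + m{\left(\frac{516}{I} \right)}} = \sqrt{\sqrt{-165673 + \left(218 \left(-83\right) + \frac{1}{5}\right)} - 84 \frac{516}{-404}} = \sqrt{\sqrt{-165673 + \left(-18094 + \frac{1}{5}\right)} - 84 \cdot 516 \left(- \frac{1}{404}\right)} = \sqrt{\sqrt{-165673 - \frac{90469}{5}} - - \frac{10836}{101}} = \sqrt{\sqrt{- \frac{918834}{5}} + \frac{10836}{101}} = \sqrt{\frac{i \sqrt{4594170}}{5} + \frac{10836}{101}} = \sqrt{\frac{10836}{101} + \frac{i \sqrt{4594170}}{5}}$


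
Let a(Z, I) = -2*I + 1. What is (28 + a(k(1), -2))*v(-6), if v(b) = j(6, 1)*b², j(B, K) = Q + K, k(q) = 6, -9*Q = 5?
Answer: 528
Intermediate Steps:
Q = -5/9 (Q = -⅑*5 = -5/9 ≈ -0.55556)
a(Z, I) = 1 - 2*I
j(B, K) = -5/9 + K
v(b) = 4*b²/9 (v(b) = (-5/9 + 1)*b² = 4*b²/9)
(28 + a(k(1), -2))*v(-6) = (28 + (1 - 2*(-2)))*((4/9)*(-6)²) = (28 + (1 + 4))*((4/9)*36) = (28 + 5)*16 = 33*16 = 528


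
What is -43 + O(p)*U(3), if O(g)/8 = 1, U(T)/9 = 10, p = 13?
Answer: 677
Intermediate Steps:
U(T) = 90 (U(T) = 9*10 = 90)
O(g) = 8 (O(g) = 8*1 = 8)
-43 + O(p)*U(3) = -43 + 8*90 = -43 + 720 = 677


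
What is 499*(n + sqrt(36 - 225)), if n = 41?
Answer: 20459 + 1497*I*sqrt(21) ≈ 20459.0 + 6860.1*I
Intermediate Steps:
499*(n + sqrt(36 - 225)) = 499*(41 + sqrt(36 - 225)) = 499*(41 + sqrt(-189)) = 499*(41 + 3*I*sqrt(21)) = 20459 + 1497*I*sqrt(21)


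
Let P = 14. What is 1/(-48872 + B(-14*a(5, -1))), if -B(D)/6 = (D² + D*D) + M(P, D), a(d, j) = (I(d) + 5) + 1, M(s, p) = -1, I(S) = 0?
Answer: -1/133538 ≈ -7.4885e-6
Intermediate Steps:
a(d, j) = 6 (a(d, j) = (0 + 5) + 1 = 5 + 1 = 6)
B(D) = 6 - 12*D² (B(D) = -6*((D² + D*D) - 1) = -6*((D² + D²) - 1) = -6*(2*D² - 1) = -6*(-1 + 2*D²) = 6 - 12*D²)
1/(-48872 + B(-14*a(5, -1))) = 1/(-48872 + (6 - 12*(-14*6)²)) = 1/(-48872 + (6 - 12*(-84)²)) = 1/(-48872 + (6 - 12*7056)) = 1/(-48872 + (6 - 84672)) = 1/(-48872 - 84666) = 1/(-133538) = -1/133538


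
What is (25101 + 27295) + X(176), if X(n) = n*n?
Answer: 83372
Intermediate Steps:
X(n) = n**2
(25101 + 27295) + X(176) = (25101 + 27295) + 176**2 = 52396 + 30976 = 83372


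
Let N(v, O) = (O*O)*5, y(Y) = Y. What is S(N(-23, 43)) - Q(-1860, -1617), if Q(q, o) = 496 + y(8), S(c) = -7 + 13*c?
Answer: 119674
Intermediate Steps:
N(v, O) = 5*O² (N(v, O) = O²*5 = 5*O²)
Q(q, o) = 504 (Q(q, o) = 496 + 8 = 504)
S(N(-23, 43)) - Q(-1860, -1617) = (-7 + 13*(5*43²)) - 1*504 = (-7 + 13*(5*1849)) - 504 = (-7 + 13*9245) - 504 = (-7 + 120185) - 504 = 120178 - 504 = 119674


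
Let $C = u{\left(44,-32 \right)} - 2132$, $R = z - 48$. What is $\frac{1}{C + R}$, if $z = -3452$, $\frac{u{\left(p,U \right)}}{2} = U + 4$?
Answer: $- \frac{1}{5688} \approx -0.00017581$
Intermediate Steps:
$u{\left(p,U \right)} = 8 + 2 U$ ($u{\left(p,U \right)} = 2 \left(U + 4\right) = 2 \left(4 + U\right) = 8 + 2 U$)
$R = -3500$ ($R = -3452 - 48 = -3500$)
$C = -2188$ ($C = \left(8 + 2 \left(-32\right)\right) - 2132 = \left(8 - 64\right) - 2132 = -56 - 2132 = -2188$)
$\frac{1}{C + R} = \frac{1}{-2188 - 3500} = \frac{1}{-5688} = - \frac{1}{5688}$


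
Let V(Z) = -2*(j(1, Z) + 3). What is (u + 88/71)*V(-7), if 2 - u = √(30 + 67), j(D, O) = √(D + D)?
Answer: -2*(3 + √2)*(230 - 71*√97)/71 ≈ 58.351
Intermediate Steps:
j(D, O) = √2*√D (j(D, O) = √(2*D) = √2*√D)
u = 2 - √97 (u = 2 - √(30 + 67) = 2 - √97 ≈ -7.8489)
V(Z) = -6 - 2*√2 (V(Z) = -2*(√2*√1 + 3) = -2*(√2*1 + 3) = -2*(√2 + 3) = -2*(3 + √2) = -6 - 2*√2)
(u + 88/71)*V(-7) = ((2 - √97) + 88/71)*(-6 - 2*√2) = (230/71 - √97)*(-6 - 2*√2) = (-6 - 2*√2)*(230/71 - √97)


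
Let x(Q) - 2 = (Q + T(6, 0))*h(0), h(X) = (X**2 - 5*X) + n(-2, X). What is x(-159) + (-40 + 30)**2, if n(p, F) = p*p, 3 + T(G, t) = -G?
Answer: -570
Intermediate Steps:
T(G, t) = -3 - G
n(p, F) = p**2
h(X) = 4 + X**2 - 5*X (h(X) = (X**2 - 5*X) + (-2)**2 = (X**2 - 5*X) + 4 = 4 + X**2 - 5*X)
x(Q) = -34 + 4*Q (x(Q) = 2 + (Q + (-3 - 1*6))*(4 + 0**2 - 5*0) = 2 + (Q + (-3 - 6))*(4 + 0 + 0) = 2 + (Q - 9)*4 = 2 + (-9 + Q)*4 = 2 + (-36 + 4*Q) = -34 + 4*Q)
x(-159) + (-40 + 30)**2 = (-34 + 4*(-159)) + (-40 + 30)**2 = (-34 - 636) + (-10)**2 = -670 + 100 = -570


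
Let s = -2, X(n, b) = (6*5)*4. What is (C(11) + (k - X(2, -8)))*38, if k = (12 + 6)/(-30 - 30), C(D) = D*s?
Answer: -27037/5 ≈ -5407.4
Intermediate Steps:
X(n, b) = 120 (X(n, b) = 30*4 = 120)
C(D) = -2*D (C(D) = D*(-2) = -2*D)
k = -3/10 (k = 18/(-60) = 18*(-1/60) = -3/10 ≈ -0.30000)
(C(11) + (k - X(2, -8)))*38 = (-2*11 + (-3/10 - 1*120))*38 = (-22 + (-3/10 - 120))*38 = (-22 - 1203/10)*38 = -1423/10*38 = -27037/5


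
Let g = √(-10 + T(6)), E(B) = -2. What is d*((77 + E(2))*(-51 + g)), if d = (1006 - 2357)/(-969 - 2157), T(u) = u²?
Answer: -1722525/1042 + 33775*√26/1042 ≈ -1487.8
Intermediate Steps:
g = √26 (g = √(-10 + 6²) = √(-10 + 36) = √26 ≈ 5.0990)
d = 1351/3126 (d = -1351/(-3126) = -1351*(-1/3126) = 1351/3126 ≈ 0.43218)
d*((77 + E(2))*(-51 + g)) = 1351*((77 - 2)*(-51 + √26))/3126 = 1351*(75*(-51 + √26))/3126 = 1351*(-3825 + 75*√26)/3126 = -1722525/1042 + 33775*√26/1042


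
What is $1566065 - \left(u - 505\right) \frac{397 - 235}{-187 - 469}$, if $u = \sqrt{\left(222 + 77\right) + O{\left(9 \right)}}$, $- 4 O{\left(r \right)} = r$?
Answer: $\frac{513628415}{328} + \frac{81 \sqrt{1187}}{656} \approx 1.5659 \cdot 10^{6}$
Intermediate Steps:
$O{\left(r \right)} = - \frac{r}{4}$
$u = \frac{\sqrt{1187}}{2}$ ($u = \sqrt{\left(222 + 77\right) - \frac{9}{4}} = \sqrt{299 - \frac{9}{4}} = \sqrt{\frac{1187}{4}} = \frac{\sqrt{1187}}{2} \approx 17.226$)
$1566065 - \left(u - 505\right) \frac{397 - 235}{-187 - 469} = 1566065 - \left(\frac{\sqrt{1187}}{2} - 505\right) \frac{397 - 235}{-187 - 469} = 1566065 - \left(-505 + \frac{\sqrt{1187}}{2}\right) \frac{162}{-656} = 1566065 - \left(-505 + \frac{\sqrt{1187}}{2}\right) 162 \left(- \frac{1}{656}\right) = 1566065 - \left(-505 + \frac{\sqrt{1187}}{2}\right) \left(- \frac{81}{328}\right) = 1566065 - \left(\frac{40905}{328} - \frac{81 \sqrt{1187}}{656}\right) = \frac{513628415}{328} + \frac{81 \sqrt{1187}}{656}$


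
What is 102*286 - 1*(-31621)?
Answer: 60793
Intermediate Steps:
102*286 - 1*(-31621) = 29172 + 31621 = 60793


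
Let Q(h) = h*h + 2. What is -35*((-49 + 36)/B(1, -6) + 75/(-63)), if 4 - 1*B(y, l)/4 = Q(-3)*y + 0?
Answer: 305/12 ≈ 25.417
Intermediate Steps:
Q(h) = 2 + h² (Q(h) = h² + 2 = 2 + h²)
B(y, l) = 16 - 44*y (B(y, l) = 16 - 4*((2 + (-3)²)*y + 0) = 16 - 4*((2 + 9)*y + 0) = 16 - 4*(11*y + 0) = 16 - 44*y)
-35*((-49 + 36)/B(1, -6) + 75/(-63)) = -35*((-49 + 36)/(16 - 44*1) + 75/(-63)) = -35*(-13/(16 - 44) + 75*(-1/63)) = -35*(-13/(-28) - 25/21) = -35*(-13*(-1/28) - 25/21) = -35*(13/28 - 25/21) = -35*(-61/84) = 305/12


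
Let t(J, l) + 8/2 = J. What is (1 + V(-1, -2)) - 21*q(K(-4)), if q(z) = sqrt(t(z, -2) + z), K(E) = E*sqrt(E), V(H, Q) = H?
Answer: -42*sqrt(-1 - 4*I) ≈ -52.484 + 67.22*I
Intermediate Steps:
t(J, l) = -4 + J
K(E) = E**(3/2)
q(z) = sqrt(-4 + 2*z) (q(z) = sqrt((-4 + z) + z) = sqrt(-4 + 2*z))
(1 + V(-1, -2)) - 21*q(K(-4)) = (1 - 1) - 21*sqrt(-4 + 2*(-4)**(3/2)) = 0 - 21*sqrt(-4 + 2*(-8*I)) = 0 - 21*sqrt(-4 - 16*I) = -21*sqrt(-4 - 16*I)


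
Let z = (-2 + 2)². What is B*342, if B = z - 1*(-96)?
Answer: 32832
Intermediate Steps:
z = 0 (z = 0² = 0)
B = 96 (B = 0 - 1*(-96) = 0 + 96 = 96)
B*342 = 96*342 = 32832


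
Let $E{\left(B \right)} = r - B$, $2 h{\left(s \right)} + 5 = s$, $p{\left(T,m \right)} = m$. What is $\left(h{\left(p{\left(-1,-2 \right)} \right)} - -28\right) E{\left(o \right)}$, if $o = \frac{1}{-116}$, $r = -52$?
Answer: $- \frac{295519}{232} \approx -1273.8$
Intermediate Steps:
$h{\left(s \right)} = - \frac{5}{2} + \frac{s}{2}$
$o = - \frac{1}{116} \approx -0.0086207$
$E{\left(B \right)} = -52 - B$
$\left(h{\left(p{\left(-1,-2 \right)} \right)} - -28\right) E{\left(o \right)} = \left(\left(- \frac{5}{2} + \frac{1}{2} \left(-2\right)\right) - -28\right) \left(-52 - - \frac{1}{116}\right) = \left(\left(- \frac{5}{2} - 1\right) + 28\right) \left(-52 + \frac{1}{116}\right) = \left(- \frac{7}{2} + 28\right) \left(- \frac{6031}{116}\right) = \frac{49}{2} \left(- \frac{6031}{116}\right) = - \frac{295519}{232}$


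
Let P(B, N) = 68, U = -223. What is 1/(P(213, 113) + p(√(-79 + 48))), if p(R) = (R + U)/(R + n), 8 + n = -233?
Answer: 667565/46012152 + I*√31/15337384 ≈ 0.014508 + 3.6302e-7*I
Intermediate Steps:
n = -241 (n = -8 - 233 = -241)
p(R) = (-223 + R)/(-241 + R) (p(R) = (R - 223)/(R - 241) = (-223 + R)/(-241 + R))
1/(P(213, 113) + p(√(-79 + 48))) = 1/(68 + (-223 + √(-79 + 48))/(-241 + √(-79 + 48))) = 1/(68 + (-223 + √(-31))/(-241 + √(-31))) = 1/(68 + (-223 + I*√31)/(-241 + I*√31))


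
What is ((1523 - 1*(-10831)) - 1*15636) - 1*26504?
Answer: -29786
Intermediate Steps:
((1523 - 1*(-10831)) - 1*15636) - 1*26504 = ((1523 + 10831) - 15636) - 26504 = (12354 - 15636) - 26504 = -3282 - 26504 = -29786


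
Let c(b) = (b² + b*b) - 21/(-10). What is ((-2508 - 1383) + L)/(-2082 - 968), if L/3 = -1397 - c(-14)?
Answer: 92643/30500 ≈ 3.0375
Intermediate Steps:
c(b) = 21/10 + 2*b² (c(b) = (b² + b²) - 21*(-⅒) = 2*b² + 21/10 = 21/10 + 2*b²)
L = -53733/10 (L = 3*(-1397 - (21/10 + 2*(-14)²)) = 3*(-1397 - (21/10 + 2*196)) = 3*(-1397 - (21/10 + 392)) = 3*(-1397 - 1*3941/10) = 3*(-1397 - 3941/10) = 3*(-17911/10) = -53733/10 ≈ -5373.3)
((-2508 - 1383) + L)/(-2082 - 968) = ((-2508 - 1383) - 53733/10)/(-2082 - 968) = (-3891 - 53733/10)/(-3050) = -92643/10*(-1/3050) = 92643/30500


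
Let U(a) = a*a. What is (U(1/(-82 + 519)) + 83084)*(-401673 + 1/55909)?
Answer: -356315434759712703132/10676885821 ≈ -3.3373e+10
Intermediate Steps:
U(a) = a**2
(U(1/(-82 + 519)) + 83084)*(-401673 + 1/55909) = ((1/(-82 + 519))**2 + 83084)*(-401673 + 1/55909) = ((1/437)**2 + 83084)*(-401673 + 1/55909) = ((1/437)**2 + 83084)*(-22457135756/55909) = (1/190969 + 83084)*(-22457135756/55909) = (15866468397/190969)*(-22457135756/55909) = -356315434759712703132/10676885821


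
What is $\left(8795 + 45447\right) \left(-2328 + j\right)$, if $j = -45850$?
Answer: $-2613271076$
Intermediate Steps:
$\left(8795 + 45447\right) \left(-2328 + j\right) = \left(8795 + 45447\right) \left(-2328 - 45850\right) = 54242 \left(-48178\right) = -2613271076$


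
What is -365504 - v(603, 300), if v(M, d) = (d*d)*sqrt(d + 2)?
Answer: -365504 - 90000*sqrt(302) ≈ -1.9295e+6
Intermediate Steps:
v(M, d) = d**2*sqrt(2 + d)
-365504 - v(603, 300) = -365504 - 300**2*sqrt(2 + 300) = -365504 - 90000*sqrt(302)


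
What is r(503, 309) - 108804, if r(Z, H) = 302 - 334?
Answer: -108836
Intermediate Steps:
r(Z, H) = -32
r(503, 309) - 108804 = -32 - 108804 = -108836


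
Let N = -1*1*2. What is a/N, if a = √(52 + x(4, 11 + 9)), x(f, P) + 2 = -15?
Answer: -√35/2 ≈ -2.9580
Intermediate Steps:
x(f, P) = -17 (x(f, P) = -2 - 15 = -17)
a = √35 (a = √(52 - 17) = √35 ≈ 5.9161)
N = -2 (N = -1*2 = -2)
a/N = √35/(-2) = √35*(-½) = -√35/2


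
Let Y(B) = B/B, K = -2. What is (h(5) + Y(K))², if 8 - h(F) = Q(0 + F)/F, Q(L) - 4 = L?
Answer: 1296/25 ≈ 51.840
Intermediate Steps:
Q(L) = 4 + L
h(F) = 8 - (4 + F)/F (h(F) = 8 - (4 + (0 + F))/F = 8 - (4 + F)/F)
Y(B) = 1
(h(5) + Y(K))² = ((7 - 4/5) + 1)² = ((7 - 4*⅕) + 1)² = ((7 - ⅘) + 1)² = (31/5 + 1)² = (36/5)² = 1296/25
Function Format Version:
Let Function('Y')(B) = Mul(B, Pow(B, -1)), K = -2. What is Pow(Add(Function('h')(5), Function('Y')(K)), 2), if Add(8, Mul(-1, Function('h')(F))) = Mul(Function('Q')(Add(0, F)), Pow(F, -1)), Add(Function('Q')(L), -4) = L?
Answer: Rational(1296, 25) ≈ 51.840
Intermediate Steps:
Function('Q')(L) = Add(4, L)
Function('h')(F) = Add(8, Mul(-1, Pow(F, -1), Add(4, F))) (Function('h')(F) = Add(8, Mul(-1, Mul(Add(4, Add(0, F)), Pow(F, -1)))) = Add(8, Mul(-1, Mul(Add(4, F), Pow(F, -1)))) = Add(8, Mul(-1, Mul(Pow(F, -1), Add(4, F)))) = Add(8, Mul(-1, Pow(F, -1), Add(4, F))))
Function('Y')(B) = 1
Pow(Add(Function('h')(5), Function('Y')(K)), 2) = Pow(Add(Add(7, Mul(-4, Pow(5, -1))), 1), 2) = Pow(Add(Add(7, Mul(-4, Rational(1, 5))), 1), 2) = Pow(Add(Add(7, Rational(-4, 5)), 1), 2) = Pow(Add(Rational(31, 5), 1), 2) = Pow(Rational(36, 5), 2) = Rational(1296, 25)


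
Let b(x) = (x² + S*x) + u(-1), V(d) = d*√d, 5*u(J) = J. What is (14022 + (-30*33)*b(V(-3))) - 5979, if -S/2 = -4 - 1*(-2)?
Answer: 34971 + 11880*I*√3 ≈ 34971.0 + 20577.0*I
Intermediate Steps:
u(J) = J/5
V(d) = d^(3/2)
S = 4 (S = -2*(-4 - 1*(-2)) = -2*(-4 + 2) = -2*(-2) = 4)
b(x) = -⅕ + x² + 4*x (b(x) = (x² + 4*x) + (⅕)*(-1) = (x² + 4*x) - ⅕ = -⅕ + x² + 4*x)
(14022 + (-30*33)*b(V(-3))) - 5979 = (14022 + (-30*33)*(-⅕ + ((-3)^(3/2))² + 4*(-3)^(3/2))) - 5979 = (14022 - 990*(-⅕ + (-3*I*√3)² + 4*(-3*I*√3))) - 5979 = (14022 - 990*(-⅕ - 27 - 12*I*√3)) - 5979 = (14022 - 990*(-136/5 - 12*I*√3)) - 5979 = (14022 + (26928 + 11880*I*√3)) - 5979 = (40950 + 11880*I*√3) - 5979 = 34971 + 11880*I*√3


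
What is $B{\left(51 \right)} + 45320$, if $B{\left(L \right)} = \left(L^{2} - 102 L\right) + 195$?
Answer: $42914$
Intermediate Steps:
$B{\left(L \right)} = 195 + L^{2} - 102 L$
$B{\left(51 \right)} + 45320 = \left(195 + 51^{2} - 5202\right) + 45320 = \left(195 + 2601 - 5202\right) + 45320 = -2406 + 45320 = 42914$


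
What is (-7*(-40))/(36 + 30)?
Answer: 140/33 ≈ 4.2424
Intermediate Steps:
(-7*(-40))/(36 + 30) = 280/66 = 280*(1/66) = 140/33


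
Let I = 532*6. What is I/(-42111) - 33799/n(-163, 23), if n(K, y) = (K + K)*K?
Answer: -530975395/745898106 ≈ -0.71186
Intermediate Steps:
n(K, y) = 2*K² (n(K, y) = (2*K)*K = 2*K²)
I = 3192
I/(-42111) - 33799/n(-163, 23) = 3192/(-42111) - 33799/(2*(-163)²) = 3192*(-1/42111) - 33799/(2*26569) = -1064/14037 - 33799/53138 = -530975395/745898106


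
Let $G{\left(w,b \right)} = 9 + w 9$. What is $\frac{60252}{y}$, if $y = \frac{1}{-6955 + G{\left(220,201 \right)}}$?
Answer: $-299211432$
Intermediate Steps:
$G{\left(w,b \right)} = 9 + 9 w$
$y = - \frac{1}{4966}$ ($y = \frac{1}{-6955 + \left(9 + 9 \cdot 220\right)} = \frac{1}{-6955 + \left(9 + 1980\right)} = \frac{1}{-6955 + 1989} = \frac{1}{-4966} = - \frac{1}{4966} \approx -0.00020137$)
$\frac{60252}{y} = \frac{60252}{- \frac{1}{4966}} = 60252 \left(-4966\right) = -299211432$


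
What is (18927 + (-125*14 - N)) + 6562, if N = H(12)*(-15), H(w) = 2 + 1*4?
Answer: 23829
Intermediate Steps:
H(w) = 6 (H(w) = 2 + 4 = 6)
N = -90 (N = 6*(-15) = -90)
(18927 + (-125*14 - N)) + 6562 = (18927 + (-125*14 - 1*(-90))) + 6562 = (18927 + (-1750 + 90)) + 6562 = (18927 - 1660) + 6562 = 17267 + 6562 = 23829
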